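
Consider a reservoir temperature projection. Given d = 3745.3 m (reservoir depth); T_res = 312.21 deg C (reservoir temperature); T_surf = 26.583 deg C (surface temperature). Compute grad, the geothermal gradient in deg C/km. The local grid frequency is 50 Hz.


grad = (T_res - T_surf) / d * 1000
grad = (312.21 - 26.583) / 3745.3 * 1000
grad = 76.263 deg C/km


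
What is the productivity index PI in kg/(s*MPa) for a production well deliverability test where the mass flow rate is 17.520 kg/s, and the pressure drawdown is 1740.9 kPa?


PI = mdot * 1000 / dP
PI = 17.520 * 1000 / 1740.9
PI = 10.064 kg/(s*MPa)


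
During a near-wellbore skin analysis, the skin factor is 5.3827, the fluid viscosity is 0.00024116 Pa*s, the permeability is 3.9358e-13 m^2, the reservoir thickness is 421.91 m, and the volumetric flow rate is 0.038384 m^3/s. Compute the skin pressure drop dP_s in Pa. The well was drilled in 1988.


dP_s = S * q * mu / (2*pi*k*hr) / 1000
dP_s = 5.3827 * 0.038384 * 0.00024116 / (2*pi*3.9358e-13*421.91) / 1000
dP_s = 47.75545 kPa
Convert: 47.75545 kPa * 1000.0 = 47755 Pa
dP_s = 47755 Pa


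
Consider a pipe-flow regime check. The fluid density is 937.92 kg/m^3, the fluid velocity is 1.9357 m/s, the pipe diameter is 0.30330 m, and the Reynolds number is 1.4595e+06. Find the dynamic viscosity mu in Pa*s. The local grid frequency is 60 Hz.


mu = rho * vel * D / Re
mu = 937.92 * 1.9357 * 0.30330 / 1.4595e+06
mu = 0.00037729 Pa*s


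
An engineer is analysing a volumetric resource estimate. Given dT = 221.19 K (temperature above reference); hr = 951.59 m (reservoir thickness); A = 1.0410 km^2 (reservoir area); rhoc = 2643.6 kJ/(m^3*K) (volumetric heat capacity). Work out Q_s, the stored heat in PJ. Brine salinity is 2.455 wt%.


Step 1: Vr = A*1e6*hr = 1.041*1e6*951.59 = 9.906052e+08 m^3
Step 2: Q_s = Vr*rhoc*dT/1e12 = 9.906052e+08*2643.6*221.19/1e12 = 579.24 PJ
Q_s = 579.24 PJ


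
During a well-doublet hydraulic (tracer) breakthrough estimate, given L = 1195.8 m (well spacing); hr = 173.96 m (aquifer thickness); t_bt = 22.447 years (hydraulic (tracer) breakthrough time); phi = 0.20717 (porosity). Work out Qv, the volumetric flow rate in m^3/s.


Qv = pi*hr*phi*L^2 / (3*t_bt*365.25*86400)
Qv = pi*173.96*0.20717*1195.8^2 / (3*22.447*365.25*86400)
Qv = 0.076183 m^3/s


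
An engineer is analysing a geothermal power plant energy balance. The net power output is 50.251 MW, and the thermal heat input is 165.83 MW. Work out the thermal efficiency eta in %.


eta = W_net / Q_in * 100
eta = 50.251 / 165.83 * 100
eta = 30.303 %


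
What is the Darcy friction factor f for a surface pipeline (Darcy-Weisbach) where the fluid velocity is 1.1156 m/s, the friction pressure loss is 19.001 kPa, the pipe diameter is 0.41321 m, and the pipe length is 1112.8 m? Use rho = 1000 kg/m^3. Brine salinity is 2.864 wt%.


f = dP*1000 / ((L/D)*(rho*vel^2/2))
f = 19.001*1000 / ((1112.8/0.41321)*(1000*1.1156^2/2))
f = 0.011338


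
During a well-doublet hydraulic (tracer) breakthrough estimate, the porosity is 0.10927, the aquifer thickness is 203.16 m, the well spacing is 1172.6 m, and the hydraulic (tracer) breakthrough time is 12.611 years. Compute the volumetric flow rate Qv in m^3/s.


Qv = pi*hr*phi*L^2 / (3*t_bt*365.25*86400)
Qv = pi*203.16*0.10927*1172.6^2 / (3*12.611*365.25*86400)
Qv = 0.080318 m^3/s


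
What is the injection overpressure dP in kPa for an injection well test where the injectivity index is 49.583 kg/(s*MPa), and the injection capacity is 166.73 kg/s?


dP = mdot * 1000 / II
dP = 166.73 * 1000 / 49.583
dP = 3362.6 kPa


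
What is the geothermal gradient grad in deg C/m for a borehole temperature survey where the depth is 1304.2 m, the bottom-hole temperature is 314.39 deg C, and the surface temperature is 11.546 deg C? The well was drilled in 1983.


grad = (T_d - T_surf) / d * 1000
grad = (314.39 - 11.546) / 1304.2 * 1000
grad = 232.2067 deg C/km
Convert: 232.2067 deg C/km * 0.001 = 0.23221 deg C/m
grad = 0.23221 deg C/m


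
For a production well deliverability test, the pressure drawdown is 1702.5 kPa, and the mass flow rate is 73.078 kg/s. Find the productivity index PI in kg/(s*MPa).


PI = mdot * 1000 / dP
PI = 73.078 * 1000 / 1702.5
PI = 42.924 kg/(s*MPa)


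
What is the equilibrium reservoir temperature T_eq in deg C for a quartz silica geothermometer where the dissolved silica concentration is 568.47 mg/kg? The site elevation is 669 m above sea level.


T_eq = 1309 / (5.19 - log10(SiO2)) - 273.15
T_eq = 1309 / (5.19 - log10(568.47)) - 273.15
T_eq = 264.36 deg C


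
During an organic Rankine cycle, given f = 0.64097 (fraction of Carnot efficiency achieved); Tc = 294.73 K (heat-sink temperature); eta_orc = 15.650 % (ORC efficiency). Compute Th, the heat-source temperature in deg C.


Th = Tc / (1 - (eta_orc/100)/f)
Th = 294.73 / (1 - (15.650/100)/0.64097)
Th = 389.9376 K
Convert to deg C: 389.9376 - 273.15 = 116.79 deg C
Th = 116.79 deg C


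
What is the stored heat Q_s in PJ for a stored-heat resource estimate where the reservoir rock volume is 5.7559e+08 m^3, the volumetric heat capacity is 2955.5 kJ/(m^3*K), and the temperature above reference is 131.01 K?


Q_s = Vr * rhoc * dT / 1e12
Q_s = 5.7559e+08 * 2955.5 * 131.01 / 1e12
Q_s = 222.87 PJ


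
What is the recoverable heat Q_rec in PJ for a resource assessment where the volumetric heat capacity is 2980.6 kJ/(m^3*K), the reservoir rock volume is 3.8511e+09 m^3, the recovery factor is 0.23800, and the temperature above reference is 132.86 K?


Step 1: Q_s = Vr*rhoc*dT/1e12 = 3.8511e+09*2980.6*132.86/1e12 = 1525.045 PJ
Step 2: Q_rec = Q_s * RF = 1525.045 * 0.238 = 362.96 PJ
Q_rec = 362.96 PJ


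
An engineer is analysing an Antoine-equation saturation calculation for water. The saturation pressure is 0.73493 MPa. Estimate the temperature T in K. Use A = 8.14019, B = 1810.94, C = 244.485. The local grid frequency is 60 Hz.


T = B / (A - log10(P_sat * 760 / 0.101325)) - C
T = 1810.94 / (8.14019 - log10(0.73493 * 760 / 0.101325)) - 244.485
T = 167.2001 deg C
Convert to K: 167.2001 + 273.15 = 440.35 K
T = 440.35 K


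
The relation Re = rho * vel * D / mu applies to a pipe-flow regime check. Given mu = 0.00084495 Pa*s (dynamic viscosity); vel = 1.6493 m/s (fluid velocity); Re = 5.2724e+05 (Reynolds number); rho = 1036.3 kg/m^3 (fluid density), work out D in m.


D = Re * mu / (rho * vel)
D = 5.2724e+05 * 0.00084495 / (1036.3 * 1.6493)
D = 0.26065 m


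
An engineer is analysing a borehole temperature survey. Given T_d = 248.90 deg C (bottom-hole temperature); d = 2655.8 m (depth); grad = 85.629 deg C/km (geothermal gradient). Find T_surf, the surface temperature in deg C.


T_surf = T_d - grad * d / 1000
T_surf = 248.90 - 85.629 * 2655.8 / 1000
T_surf = 21.487 deg C


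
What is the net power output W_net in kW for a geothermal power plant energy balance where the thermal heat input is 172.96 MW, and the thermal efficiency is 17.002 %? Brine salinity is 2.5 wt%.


W_net = eta / 100 * Q_in
W_net = 17.002 / 100 * 172.96
W_net = 29.40666 MW
Convert: 29.40666 MW * 1000.0 = 29407 kW
W_net = 29407 kW


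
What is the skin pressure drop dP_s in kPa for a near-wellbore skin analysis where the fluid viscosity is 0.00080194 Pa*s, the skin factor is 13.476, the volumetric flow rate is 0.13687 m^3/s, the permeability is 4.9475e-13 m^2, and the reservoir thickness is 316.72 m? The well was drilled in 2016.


dP_s = S * q * mu / (2*pi*k*hr) / 1000
dP_s = 13.476 * 0.13687 * 0.00080194 / (2*pi*4.9475e-13*316.72) / 1000
dP_s = 1502.3 kPa


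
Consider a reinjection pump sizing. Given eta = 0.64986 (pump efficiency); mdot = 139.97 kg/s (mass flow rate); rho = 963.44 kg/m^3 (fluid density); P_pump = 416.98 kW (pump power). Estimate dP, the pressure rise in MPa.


dP = P_pump * rho * eta / mdot
dP = 416.98 * 963.44 * 0.64986 / 139.97
dP = 1865.197 kPa
Convert: 1865.197 kPa * 0.001 = 1.8652 MPa
dP = 1.8652 MPa


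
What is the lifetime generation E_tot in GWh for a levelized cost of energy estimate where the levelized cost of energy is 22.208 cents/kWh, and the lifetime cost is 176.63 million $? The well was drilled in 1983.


E_tot = C_tot / LCOE * 100
E_tot = 176.63 / 22.208 * 100
E_tot = 795.34 GWh


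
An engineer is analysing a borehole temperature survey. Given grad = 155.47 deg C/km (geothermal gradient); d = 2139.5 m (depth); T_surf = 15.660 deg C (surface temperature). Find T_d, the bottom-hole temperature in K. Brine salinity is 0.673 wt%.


T_d = T_surf + grad * d / 1000
T_d = 15.660 + 155.47 * 2139.5 / 1000
T_d = 348.2881 deg C
Convert to K: 348.2881 + 273.15 = 621.44 K
T_d = 621.44 K


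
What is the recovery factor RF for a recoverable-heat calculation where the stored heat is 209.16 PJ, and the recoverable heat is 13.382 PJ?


RF = Q_rec / Q_s
RF = 13.382 / 209.16
RF = 0.063980


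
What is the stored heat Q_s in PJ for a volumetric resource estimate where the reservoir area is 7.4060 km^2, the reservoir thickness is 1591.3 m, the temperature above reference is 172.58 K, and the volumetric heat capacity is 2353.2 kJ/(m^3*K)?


Step 1: Vr = A*1e6*hr = 7.406*1e6*1591.3 = 1.178517e+10 m^3
Step 2: Q_s = Vr*rhoc*dT/1e12 = 1.178517e+10*2353.2*172.58/1e12 = 4786.1 PJ
Q_s = 4786.1 PJ


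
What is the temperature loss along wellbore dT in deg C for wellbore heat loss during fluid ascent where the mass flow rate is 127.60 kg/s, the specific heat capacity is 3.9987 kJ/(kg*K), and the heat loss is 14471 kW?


dT = Q_loss / (mdot * cp)
dT = 14471 / (127.60 * 3.9987)
dT = 28.36149 K
Convert (temperature difference, 1 K = 1 deg C): 28.36149 K = 28.36149 deg C
dT = 28.361 deg C


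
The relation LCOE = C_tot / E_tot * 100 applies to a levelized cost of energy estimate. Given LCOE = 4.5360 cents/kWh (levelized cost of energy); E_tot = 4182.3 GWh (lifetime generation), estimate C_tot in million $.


C_tot = LCOE / 100 * E_tot
C_tot = 4.5360 / 100 * 4182.3
C_tot = 189.71 million $


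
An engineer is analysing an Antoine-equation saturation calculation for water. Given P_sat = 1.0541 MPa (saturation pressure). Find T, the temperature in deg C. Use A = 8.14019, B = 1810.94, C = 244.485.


T = B / (A - log10(P_sat * 760 / 0.101325)) - C
T = 1810.94 / (8.14019 - log10(1.0541 * 760 / 0.101325)) - 244.485
T = 182.40 deg C


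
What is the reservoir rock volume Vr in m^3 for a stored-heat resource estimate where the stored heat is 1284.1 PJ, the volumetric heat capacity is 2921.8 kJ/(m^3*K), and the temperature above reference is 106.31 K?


Vr = Q_s * 1e12 / (rhoc * dT)
Vr = 1284.1 * 1e12 / (2921.8 * 106.31)
Vr = 4.1340e+09 m^3


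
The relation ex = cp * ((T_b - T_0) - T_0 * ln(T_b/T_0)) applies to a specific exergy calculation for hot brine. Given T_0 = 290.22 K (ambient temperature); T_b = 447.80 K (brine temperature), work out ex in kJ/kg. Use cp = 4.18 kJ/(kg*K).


ex = cp * ((T_b - T_0) - T_0 * ln(T_b/T_0))
ex = 4.18 * ((447.80 - 290.22) - 290.22 * ln(447.80/290.22))
ex = 132.55 kJ/kg


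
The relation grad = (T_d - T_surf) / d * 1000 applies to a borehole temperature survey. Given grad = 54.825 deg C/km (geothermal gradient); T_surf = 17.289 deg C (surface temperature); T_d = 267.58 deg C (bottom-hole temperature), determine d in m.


d = (T_d - T_surf) / grad * 1000
d = (267.58 - 17.289) / 54.825 * 1000
d = 4565.3 m


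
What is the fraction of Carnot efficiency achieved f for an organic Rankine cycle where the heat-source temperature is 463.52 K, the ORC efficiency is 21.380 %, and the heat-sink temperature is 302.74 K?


f = (eta_orc/100) / (1 - Tc/Th)
f = (21.380/100) / (1 - 302.74/463.52)
f = 0.61637


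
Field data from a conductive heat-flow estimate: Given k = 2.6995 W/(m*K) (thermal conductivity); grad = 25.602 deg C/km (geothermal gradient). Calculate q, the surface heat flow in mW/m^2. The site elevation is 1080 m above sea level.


q = k * grad / 1000
q = 2.6995 * 25.602 / 1000
q = 0.06911260 W/m^2
Convert: 0.06911260 W/m^2 * 1000.0 = 69.113 mW/m^2
q = 69.113 mW/m^2


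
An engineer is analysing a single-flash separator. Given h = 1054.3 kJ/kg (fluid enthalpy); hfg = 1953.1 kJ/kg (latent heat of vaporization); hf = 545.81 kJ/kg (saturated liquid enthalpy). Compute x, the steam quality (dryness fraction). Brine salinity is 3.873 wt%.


x = (h - hf) / hfg
x = (1054.3 - 545.81) / 1953.1
x = 0.26035


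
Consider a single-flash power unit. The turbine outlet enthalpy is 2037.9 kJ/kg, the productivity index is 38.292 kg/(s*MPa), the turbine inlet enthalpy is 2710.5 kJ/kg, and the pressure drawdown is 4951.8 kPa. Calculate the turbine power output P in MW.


Step 1: mdot = PI * dP / 1000 = 38.292 * 4951.8 / 1000 = 189.6143 kg/s
Step 2: P = mdot*(h_in - h_out)/1000 = 189.6143*(2710.5 - 2037.9)/1000 = 127.53 MW
P = 127.53 MW


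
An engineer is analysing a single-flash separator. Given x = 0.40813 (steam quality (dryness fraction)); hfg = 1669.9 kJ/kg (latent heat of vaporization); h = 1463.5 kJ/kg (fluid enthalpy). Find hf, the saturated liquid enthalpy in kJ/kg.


hf = h - x * hfg
hf = 1463.5 - 0.40813 * 1669.9
hf = 781.96 kJ/kg


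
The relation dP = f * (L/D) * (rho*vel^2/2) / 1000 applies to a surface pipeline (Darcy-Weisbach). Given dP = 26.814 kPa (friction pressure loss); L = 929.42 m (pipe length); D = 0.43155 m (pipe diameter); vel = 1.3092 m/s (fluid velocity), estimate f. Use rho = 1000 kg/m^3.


f = dP*1000 / ((L/D)*(rho*vel^2/2))
f = 26.814*1000 / ((929.42/0.43155)*(1000*1.3092^2/2))
f = 0.014528


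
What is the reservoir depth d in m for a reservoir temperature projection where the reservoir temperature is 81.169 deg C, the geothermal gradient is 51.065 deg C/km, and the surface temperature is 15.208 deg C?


d = (T_res - T_surf) / grad * 1000
d = (81.169 - 15.208) / 51.065 * 1000
d = 1291.7 m


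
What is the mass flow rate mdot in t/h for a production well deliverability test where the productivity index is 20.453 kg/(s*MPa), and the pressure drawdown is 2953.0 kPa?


mdot = PI * dP / 1000
mdot = 20.453 * 2953.0 / 1000
mdot = 60.39771 kg/s
Convert: 60.39771 kg/s * 3.6 = 217.43 t/h
mdot = 217.43 t/h


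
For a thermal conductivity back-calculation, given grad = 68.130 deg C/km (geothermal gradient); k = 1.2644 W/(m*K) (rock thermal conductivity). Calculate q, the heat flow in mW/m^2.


q = k * grad / 1000
q = 1.2644 * 68.130 / 1000
q = 0.08614357 W/m^2
Convert: 0.08614357 W/m^2 * 1000.0 = 86.144 mW/m^2
q = 86.144 mW/m^2


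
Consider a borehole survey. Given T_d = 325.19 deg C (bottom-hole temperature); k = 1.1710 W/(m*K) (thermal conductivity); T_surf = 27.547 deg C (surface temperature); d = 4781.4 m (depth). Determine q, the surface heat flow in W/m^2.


Step 1: grad = (T_d - T_surf)/d * 1000 = (325.19 - 27.547)/4781.4 * 1000 = 62.25018 deg C/km
Step 2: q = k * grad / 1000 = 1.171 * 62.25018 / 1000 = 0.072895 W/m^2
q = 0.072895 W/m^2


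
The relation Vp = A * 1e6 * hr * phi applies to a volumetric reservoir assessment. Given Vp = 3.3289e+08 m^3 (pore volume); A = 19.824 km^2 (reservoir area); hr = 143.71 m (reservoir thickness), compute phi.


phi = Vp / (A * 1e6 * hr)
phi = 3.3289e+08 / (19.824 * 1e6 * 143.71)
phi = 0.11685


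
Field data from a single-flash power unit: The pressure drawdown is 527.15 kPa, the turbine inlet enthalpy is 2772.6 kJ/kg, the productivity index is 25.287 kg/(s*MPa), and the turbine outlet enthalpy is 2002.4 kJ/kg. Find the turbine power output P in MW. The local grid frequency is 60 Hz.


Step 1: mdot = PI * dP / 1000 = 25.287 * 527.15 / 1000 = 13.33004 kg/s
Step 2: P = mdot*(h_in - h_out)/1000 = 13.33004*(2772.6 - 2002.4)/1000 = 10.267 MW
P = 10.267 MW


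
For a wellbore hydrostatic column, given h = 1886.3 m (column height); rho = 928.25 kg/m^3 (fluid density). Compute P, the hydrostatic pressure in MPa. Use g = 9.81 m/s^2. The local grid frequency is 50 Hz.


P = rho * g * h / 1e6
P = 928.25 * 9.81 * 1886.3 / 1e6
P = 17.177 MPa


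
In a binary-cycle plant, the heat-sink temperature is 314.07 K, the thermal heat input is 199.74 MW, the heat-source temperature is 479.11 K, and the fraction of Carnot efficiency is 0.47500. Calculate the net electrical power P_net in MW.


Step 1: eta = (1 - Tc/Th)*f = (1 - 314.07/479.11)*0.475 = 0.1636242
Step 2: P_net = eta * Q_in = 0.1636242 * 199.74 = 32.682 MW
P_net = 32.682 MW


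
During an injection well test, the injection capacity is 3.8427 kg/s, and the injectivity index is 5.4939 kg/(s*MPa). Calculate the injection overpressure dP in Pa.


dP = mdot * 1000 / II
dP = 3.8427 * 1000 / 5.4939
dP = 699.4485 kPa
Convert: 699.4485 kPa * 1000.0 = 6.9945e+05 Pa
dP = 6.9945e+05 Pa


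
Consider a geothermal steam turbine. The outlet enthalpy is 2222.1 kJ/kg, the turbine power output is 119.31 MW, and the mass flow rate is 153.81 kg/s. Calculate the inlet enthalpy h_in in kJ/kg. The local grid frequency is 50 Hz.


h_in = h_out + P * 1000 / mdot
h_in = 2222.1 + 119.31 * 1000 / 153.81
h_in = 2997.8 kJ/kg


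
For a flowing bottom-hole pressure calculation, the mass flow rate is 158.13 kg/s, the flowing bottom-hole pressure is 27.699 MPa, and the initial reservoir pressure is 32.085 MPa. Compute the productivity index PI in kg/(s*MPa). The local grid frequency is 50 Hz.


PI = mdot / (P_i - P_wf)
PI = 158.13 / (32.085 - 27.699)
PI = 36.053 kg/(s*MPa)


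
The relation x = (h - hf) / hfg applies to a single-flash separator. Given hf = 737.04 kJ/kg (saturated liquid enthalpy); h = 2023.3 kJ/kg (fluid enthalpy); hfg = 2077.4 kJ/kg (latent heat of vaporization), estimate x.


x = (h - hf) / hfg
x = (2023.3 - 737.04) / 2077.4
x = 0.61917


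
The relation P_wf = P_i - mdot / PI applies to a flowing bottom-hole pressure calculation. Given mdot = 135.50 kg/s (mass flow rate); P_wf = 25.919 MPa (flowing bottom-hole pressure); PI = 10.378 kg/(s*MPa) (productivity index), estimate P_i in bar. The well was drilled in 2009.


P_i = P_wf + mdot / PI
P_i = 25.919 + 135.50 / 10.378
P_i = 38.97547 MPa
Convert: 38.97547 MPa * 10.0 = 389.75 bar
P_i = 389.75 bar


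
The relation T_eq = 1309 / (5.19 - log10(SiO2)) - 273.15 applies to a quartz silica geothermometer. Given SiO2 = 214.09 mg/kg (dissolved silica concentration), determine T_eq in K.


T_eq = 1309 / (5.19 - log10(SiO2)) - 273.15
T_eq = 1309 / (5.19 - log10(214.09)) - 273.15
T_eq = 184.6378 deg C
Convert to K: 184.6378 + 273.15 = 457.79 K
T_eq = 457.79 K


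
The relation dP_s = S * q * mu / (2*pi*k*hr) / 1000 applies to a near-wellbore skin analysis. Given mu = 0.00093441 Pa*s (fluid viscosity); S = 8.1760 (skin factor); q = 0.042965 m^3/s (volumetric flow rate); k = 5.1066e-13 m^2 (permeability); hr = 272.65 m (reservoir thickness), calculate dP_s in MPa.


dP_s = S * q * mu / (2*pi*k*hr) / 1000
dP_s = 8.1760 * 0.042965 * 0.00093441 / (2*pi*5.1066e-13*272.65) / 1000
dP_s = 375.2113 kPa
Convert: 375.2113 kPa * 0.001 = 0.37521 MPa
dP_s = 0.37521 MPa


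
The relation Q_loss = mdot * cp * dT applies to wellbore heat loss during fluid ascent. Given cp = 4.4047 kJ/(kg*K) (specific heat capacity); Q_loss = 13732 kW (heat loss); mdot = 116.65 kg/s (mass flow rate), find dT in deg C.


dT = Q_loss / (mdot * cp)
dT = 13732 / (116.65 * 4.4047)
dT = 26.72592 K
Convert (temperature difference, 1 K = 1 deg C): 26.72592 K = 26.72592 deg C
dT = 26.726 deg C


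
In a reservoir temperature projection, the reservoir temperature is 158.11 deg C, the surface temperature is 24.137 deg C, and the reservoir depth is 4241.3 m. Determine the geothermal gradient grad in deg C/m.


grad = (T_res - T_surf) / d * 1000
grad = (158.11 - 24.137) / 4241.3 * 1000
grad = 31.58772 deg C/km
Convert: 31.58772 deg C/km * 0.001 = 0.031588 deg C/m
grad = 0.031588 deg C/m


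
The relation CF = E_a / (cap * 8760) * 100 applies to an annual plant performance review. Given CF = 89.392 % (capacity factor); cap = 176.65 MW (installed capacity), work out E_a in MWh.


E_a = CF / 100 * cap * 8760
E_a = 89.392 / 100 * 176.65 * 8760
E_a = 1.3833e+06 MWh


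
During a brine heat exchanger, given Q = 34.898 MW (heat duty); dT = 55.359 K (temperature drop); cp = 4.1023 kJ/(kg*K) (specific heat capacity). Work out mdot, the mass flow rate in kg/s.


mdot = Q * 1000 / (cp * dT)
mdot = 34.898 * 1000 / (4.1023 * 55.359)
mdot = 153.67 kg/s


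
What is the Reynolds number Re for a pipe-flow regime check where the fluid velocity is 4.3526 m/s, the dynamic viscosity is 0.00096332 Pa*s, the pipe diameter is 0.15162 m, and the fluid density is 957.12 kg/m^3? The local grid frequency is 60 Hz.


Re = rho * vel * D / mu
Re = 957.12 * 4.3526 * 0.15162 / 0.00096332
Re = 6.5569e+05


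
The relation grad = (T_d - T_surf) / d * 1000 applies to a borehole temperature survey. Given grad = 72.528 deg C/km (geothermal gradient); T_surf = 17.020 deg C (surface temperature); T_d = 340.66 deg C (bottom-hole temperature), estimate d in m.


d = (T_d - T_surf) / grad * 1000
d = (340.66 - 17.020) / 72.528 * 1000
d = 4462.3 m


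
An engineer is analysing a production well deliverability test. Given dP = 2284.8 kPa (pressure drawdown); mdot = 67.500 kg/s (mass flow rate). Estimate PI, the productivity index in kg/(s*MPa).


PI = mdot * 1000 / dP
PI = 67.500 * 1000 / 2284.8
PI = 29.543 kg/(s*MPa)


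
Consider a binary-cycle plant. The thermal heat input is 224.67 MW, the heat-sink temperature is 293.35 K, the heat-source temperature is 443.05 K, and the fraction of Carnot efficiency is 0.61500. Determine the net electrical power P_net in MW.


Step 1: eta = (1 - Tc/Th)*f = (1 - 293.35/443.05)*0.615 = 0.2077993
Step 2: P_net = eta * Q_in = 0.2077993 * 224.67 = 46.686 MW
P_net = 46.686 MW


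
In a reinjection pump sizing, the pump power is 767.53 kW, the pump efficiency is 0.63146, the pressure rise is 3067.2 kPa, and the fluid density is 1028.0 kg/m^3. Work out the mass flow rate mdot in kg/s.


mdot = P_pump * rho * eta / dP
mdot = 767.53 * 1028.0 * 0.63146 / 3067.2
mdot = 162.44 kg/s


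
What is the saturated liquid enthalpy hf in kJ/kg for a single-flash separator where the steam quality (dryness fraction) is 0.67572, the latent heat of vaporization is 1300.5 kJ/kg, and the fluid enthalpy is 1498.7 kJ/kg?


hf = h - x * hfg
hf = 1498.7 - 0.67572 * 1300.5
hf = 619.93 kJ/kg


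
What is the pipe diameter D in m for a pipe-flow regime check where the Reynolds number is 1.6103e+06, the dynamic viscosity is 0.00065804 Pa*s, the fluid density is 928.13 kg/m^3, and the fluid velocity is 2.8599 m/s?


D = Re * mu / (rho * vel)
D = 1.6103e+06 * 0.00065804 / (928.13 * 2.8599)
D = 0.39921 m


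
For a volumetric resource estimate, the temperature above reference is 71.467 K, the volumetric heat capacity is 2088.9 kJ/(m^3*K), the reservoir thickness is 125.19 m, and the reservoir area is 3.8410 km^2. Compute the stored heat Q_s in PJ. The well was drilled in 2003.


Step 1: Vr = A*1e6*hr = 3.841*1e6*125.19 = 4.808548e+08 m^3
Step 2: Q_s = Vr*rhoc*dT/1e12 = 4.808548e+08*2088.9*71.467/1e12 = 71.786 PJ
Q_s = 71.786 PJ


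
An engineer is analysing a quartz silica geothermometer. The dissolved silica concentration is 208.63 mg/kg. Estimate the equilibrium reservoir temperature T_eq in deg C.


T_eq = 1309 / (5.19 - log10(SiO2)) - 273.15
T_eq = 1309 / (5.19 - log10(208.63)) - 273.15
T_eq = 182.85 deg C


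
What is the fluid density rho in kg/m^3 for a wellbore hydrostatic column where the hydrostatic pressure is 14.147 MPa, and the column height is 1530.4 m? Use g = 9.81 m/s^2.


rho = P * 1e6 / (g * h)
rho = 14.147 * 1e6 / (9.81 * 1530.4)
rho = 942.30 kg/m^3


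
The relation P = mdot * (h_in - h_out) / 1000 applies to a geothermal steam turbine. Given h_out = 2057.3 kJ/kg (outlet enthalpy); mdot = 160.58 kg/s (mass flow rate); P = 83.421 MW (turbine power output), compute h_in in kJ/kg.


h_in = h_out + P * 1000 / mdot
h_in = 2057.3 + 83.421 * 1000 / 160.58
h_in = 2576.8 kJ/kg


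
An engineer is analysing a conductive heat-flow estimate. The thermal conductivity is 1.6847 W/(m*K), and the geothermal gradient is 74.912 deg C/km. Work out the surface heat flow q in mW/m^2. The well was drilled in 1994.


q = k * grad / 1000
q = 1.6847 * 74.912 / 1000
q = 0.1262042 W/m^2
Convert: 0.1262042 W/m^2 * 1000.0 = 126.20 mW/m^2
q = 126.20 mW/m^2


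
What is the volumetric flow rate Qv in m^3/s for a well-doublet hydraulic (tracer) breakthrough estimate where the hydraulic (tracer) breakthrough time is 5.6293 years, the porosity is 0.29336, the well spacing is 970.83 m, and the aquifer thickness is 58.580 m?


Qv = pi*hr*phi*L^2 / (3*t_bt*365.25*86400)
Qv = pi*58.580*0.29336*970.83^2 / (3*5.6293*365.25*86400)
Qv = 0.095479 m^3/s


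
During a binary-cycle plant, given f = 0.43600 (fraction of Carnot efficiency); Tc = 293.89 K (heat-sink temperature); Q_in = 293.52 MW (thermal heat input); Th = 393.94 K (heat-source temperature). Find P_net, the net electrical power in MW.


Step 1: eta = (1 - Tc/Th)*f = (1 - 293.89/393.94)*0.436 = 0.1107321
Step 2: P_net = eta * Q_in = 0.1107321 * 293.52 = 32.502 MW
P_net = 32.502 MW


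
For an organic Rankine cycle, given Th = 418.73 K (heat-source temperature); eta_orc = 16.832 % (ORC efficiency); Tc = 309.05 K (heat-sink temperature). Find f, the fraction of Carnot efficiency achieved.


f = (eta_orc/100) / (1 - Tc/Th)
f = (16.832/100) / (1 - 309.05/418.73)
f = 0.64260


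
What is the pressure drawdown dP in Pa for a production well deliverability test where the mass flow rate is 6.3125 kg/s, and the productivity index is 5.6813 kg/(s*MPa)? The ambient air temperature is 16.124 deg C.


dP = mdot * 1000 / PI
dP = 6.3125 * 1000 / 5.6813
dP = 1111.101 kPa
Convert: 1111.101 kPa * 1000.0 = 1.1111e+06 Pa
dP = 1.1111e+06 Pa


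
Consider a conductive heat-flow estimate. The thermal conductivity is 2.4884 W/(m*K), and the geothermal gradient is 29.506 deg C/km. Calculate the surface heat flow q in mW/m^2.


q = k * grad / 1000
q = 2.4884 * 29.506 / 1000
q = 0.07342273 W/m^2
Convert: 0.07342273 W/m^2 * 1000.0 = 73.423 mW/m^2
q = 73.423 mW/m^2


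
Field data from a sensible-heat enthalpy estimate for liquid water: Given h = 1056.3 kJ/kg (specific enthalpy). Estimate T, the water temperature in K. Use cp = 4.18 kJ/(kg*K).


T = h / cp
T = 1056.3 / 4.18
T = 252.7033 deg C
Convert to K: 252.7033 + 273.15 = 525.85 K
T = 525.85 K


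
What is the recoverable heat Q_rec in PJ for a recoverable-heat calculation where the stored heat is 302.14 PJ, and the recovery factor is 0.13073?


Q_rec = Q_s * RF
Q_rec = 302.14 * 0.13073
Q_rec = 39.499 PJ


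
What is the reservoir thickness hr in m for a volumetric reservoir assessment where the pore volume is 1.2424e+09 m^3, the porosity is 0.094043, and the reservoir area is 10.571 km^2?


hr = Vp / (A * 1e6 * phi)
hr = 1.2424e+09 / (10.571 * 1e6 * 0.094043)
hr = 1249.7 m


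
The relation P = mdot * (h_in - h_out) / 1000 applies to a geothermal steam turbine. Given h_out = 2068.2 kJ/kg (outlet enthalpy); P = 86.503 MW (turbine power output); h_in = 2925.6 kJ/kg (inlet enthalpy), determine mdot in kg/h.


mdot = P * 1000 / (h_in - h_out)
mdot = 86.503 * 1000 / (2925.6 - 2068.2)
mdot = 100.8899 kg/s
Convert: 100.8899 kg/s * 3600.0 = 3.6320e+05 kg/h
mdot = 3.6320e+05 kg/h


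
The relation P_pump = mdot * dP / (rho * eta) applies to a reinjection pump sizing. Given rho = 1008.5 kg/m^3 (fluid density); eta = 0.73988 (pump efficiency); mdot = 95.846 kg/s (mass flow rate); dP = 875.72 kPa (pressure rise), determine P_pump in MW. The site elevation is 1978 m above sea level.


P_pump = mdot * dP / (rho * eta)
P_pump = 95.846 * 875.72 / (1008.5 * 0.73988)
P_pump = 112.4869 kW
Convert: 112.4869 kW * 0.001 = 0.11249 MW
P_pump = 0.11249 MW


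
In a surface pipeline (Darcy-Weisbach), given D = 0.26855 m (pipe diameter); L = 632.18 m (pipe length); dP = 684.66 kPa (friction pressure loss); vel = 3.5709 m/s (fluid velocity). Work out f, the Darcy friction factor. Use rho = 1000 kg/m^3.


f = dP*1000 / ((L/D)*(rho*vel^2/2))
f = 684.66*1000 / ((632.18/0.26855)*(1000*3.5709^2/2))
f = 0.045618


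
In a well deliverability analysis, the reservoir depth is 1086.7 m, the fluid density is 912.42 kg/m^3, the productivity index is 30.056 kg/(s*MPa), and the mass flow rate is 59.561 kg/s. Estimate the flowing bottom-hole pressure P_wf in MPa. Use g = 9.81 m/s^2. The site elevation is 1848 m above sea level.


Step 1: P_i = rho*g*h/1e6 = 912.42*9.81*1086.7/1e6 = 9.726878 MPa
Step 2: P_wf = P_i - mdot/PI = 9.726878 - 59.561/30.056 = 7.7452 MPa
P_wf = 7.7452 MPa


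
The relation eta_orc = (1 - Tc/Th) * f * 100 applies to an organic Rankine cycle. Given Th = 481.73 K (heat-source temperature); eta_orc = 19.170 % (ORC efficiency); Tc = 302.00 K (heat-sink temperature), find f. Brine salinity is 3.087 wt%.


f = (eta_orc/100) / (1 - Tc/Th)
f = (19.170/100) / (1 - 302.00/481.73)
f = 0.51381


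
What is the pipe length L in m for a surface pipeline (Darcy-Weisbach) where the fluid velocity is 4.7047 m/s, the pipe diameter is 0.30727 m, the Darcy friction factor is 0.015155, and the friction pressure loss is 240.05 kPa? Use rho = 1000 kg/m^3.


L = dP*1000*D / (f*rho*vel^2/2)
L = 240.05*1000*0.30727 / (0.015155*1000*4.7047^2/2)
L = 439.78 m


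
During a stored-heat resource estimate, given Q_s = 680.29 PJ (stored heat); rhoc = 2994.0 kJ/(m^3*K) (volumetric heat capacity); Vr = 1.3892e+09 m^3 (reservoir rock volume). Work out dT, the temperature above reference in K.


dT = Q_s * 1e12 / (Vr * rhoc)
dT = 680.29 * 1e12 / (1.3892e+09 * 2994.0)
dT = 163.56 K


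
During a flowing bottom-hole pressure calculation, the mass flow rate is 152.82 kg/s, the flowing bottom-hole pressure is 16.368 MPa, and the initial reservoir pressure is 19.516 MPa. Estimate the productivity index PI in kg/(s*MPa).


PI = mdot / (P_i - P_wf)
PI = 152.82 / (19.516 - 16.368)
PI = 48.545 kg/(s*MPa)


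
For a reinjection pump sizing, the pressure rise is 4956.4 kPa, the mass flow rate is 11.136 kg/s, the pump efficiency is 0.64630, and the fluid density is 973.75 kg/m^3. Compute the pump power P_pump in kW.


P_pump = mdot * dP / (rho * eta)
P_pump = 11.136 * 4956.4 / (973.75 * 0.64630)
P_pump = 87.703 kW


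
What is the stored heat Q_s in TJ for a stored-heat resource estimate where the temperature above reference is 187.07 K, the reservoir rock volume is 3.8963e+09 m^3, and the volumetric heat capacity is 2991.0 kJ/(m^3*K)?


Q_s = Vr * rhoc * dT / 1e12
Q_s = 3.8963e+09 * 2991.0 * 187.07 / 1e12
Q_s = 2180.083 PJ
Convert: 2180.083 PJ * 1000.0 = 2.1801e+06 TJ
Q_s = 2.1801e+06 TJ


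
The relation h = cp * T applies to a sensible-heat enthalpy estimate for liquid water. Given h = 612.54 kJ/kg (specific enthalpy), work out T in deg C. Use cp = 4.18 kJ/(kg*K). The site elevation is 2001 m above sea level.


T = h / cp
T = 612.54 / 4.18
T = 146.54 deg C


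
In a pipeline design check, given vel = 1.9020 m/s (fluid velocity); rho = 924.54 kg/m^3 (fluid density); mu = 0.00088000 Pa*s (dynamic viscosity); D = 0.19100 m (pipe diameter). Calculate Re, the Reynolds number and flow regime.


Step 1: Re = rho*vel*D/mu = 924.54*1.902*0.191/0.00088 = 3.8167e+05
Step 2: Re = 3.8167e+05 > 4000, so flow is turbulent.
Re = 3.8167e+05 (turbulent)


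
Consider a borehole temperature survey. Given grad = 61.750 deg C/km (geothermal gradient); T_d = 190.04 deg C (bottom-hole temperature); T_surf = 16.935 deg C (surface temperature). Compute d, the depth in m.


d = (T_d - T_surf) / grad * 1000
d = (190.04 - 16.935) / 61.750 * 1000
d = 2803.3 m


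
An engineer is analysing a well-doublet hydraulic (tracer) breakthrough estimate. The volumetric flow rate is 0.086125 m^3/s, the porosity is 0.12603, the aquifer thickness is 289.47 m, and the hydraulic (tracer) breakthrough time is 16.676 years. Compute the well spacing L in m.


L = sqrt(t_bt*365.25*86400*3*Qv / (pi*hr*phi))
L = sqrt(16.676*365.25*86400*3*0.086125 / (pi*289.47*0.12603))
L = 1089.2 m


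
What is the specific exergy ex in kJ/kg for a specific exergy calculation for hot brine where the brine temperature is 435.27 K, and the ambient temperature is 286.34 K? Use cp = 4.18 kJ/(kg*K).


ex = cp * ((T_b - T_0) - T_0 * ln(T_b/T_0))
ex = 4.18 * ((435.27 - 286.34) - 286.34 * ln(435.27/286.34))
ex = 121.28 kJ/kg


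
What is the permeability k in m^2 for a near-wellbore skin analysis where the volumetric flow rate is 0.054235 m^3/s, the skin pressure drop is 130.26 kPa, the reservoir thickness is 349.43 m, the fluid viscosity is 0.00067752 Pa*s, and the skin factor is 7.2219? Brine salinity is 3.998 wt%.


k = S*q*mu / (2*pi*dP_s*1000*hr)
k = 7.2219*0.054235*0.00067752 / (2*pi*130.26*1000*349.43)
k = 9.2790e-13 m^2


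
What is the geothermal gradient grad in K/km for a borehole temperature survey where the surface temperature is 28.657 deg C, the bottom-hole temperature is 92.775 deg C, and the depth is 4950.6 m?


grad = (T_d - T_surf) / d * 1000
grad = (92.775 - 28.657) / 4950.6 * 1000
grad = 12.95156 deg C/km
Convert: 12.95156 deg C/km * 1.0 = 12.952 K/km
grad = 12.952 K/km


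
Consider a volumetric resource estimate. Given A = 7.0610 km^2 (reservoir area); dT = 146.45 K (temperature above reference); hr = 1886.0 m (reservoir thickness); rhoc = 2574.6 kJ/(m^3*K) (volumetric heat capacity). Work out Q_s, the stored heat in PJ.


Step 1: Vr = A*1e6*hr = 7.061*1e6*1886.0 = 1.331705e+10 m^3
Step 2: Q_s = Vr*rhoc*dT/1e12 = 1.331705e+10*2574.6*146.45/1e12 = 5021.2 PJ
Q_s = 5021.2 PJ


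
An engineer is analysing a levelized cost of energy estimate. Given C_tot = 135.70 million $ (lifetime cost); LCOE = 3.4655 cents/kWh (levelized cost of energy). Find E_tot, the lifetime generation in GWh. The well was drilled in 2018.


E_tot = C_tot / LCOE * 100
E_tot = 135.70 / 3.4655 * 100
E_tot = 3915.7 GWh


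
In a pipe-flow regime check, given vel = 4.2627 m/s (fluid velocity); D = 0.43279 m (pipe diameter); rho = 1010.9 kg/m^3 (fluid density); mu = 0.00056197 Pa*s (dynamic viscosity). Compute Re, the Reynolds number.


Re = rho * vel * D / mu
Re = 1010.9 * 4.2627 * 0.43279 / 0.00056197
Re = 3.3186e+06


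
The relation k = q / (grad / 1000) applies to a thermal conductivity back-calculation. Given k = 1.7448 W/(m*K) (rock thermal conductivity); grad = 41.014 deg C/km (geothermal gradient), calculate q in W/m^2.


q = k * grad / 1000
q = 1.7448 * 41.014 / 1000
q = 0.071561 W/m^2


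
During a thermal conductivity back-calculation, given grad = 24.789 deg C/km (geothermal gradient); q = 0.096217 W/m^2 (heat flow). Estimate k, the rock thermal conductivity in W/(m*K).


k = q / (grad / 1000)
k = 0.096217 / (24.789 / 1000)
k = 3.8814 W/(m*K)


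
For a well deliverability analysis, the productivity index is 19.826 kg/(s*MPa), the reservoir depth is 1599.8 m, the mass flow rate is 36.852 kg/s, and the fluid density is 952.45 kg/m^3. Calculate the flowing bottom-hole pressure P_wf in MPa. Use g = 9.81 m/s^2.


Step 1: P_i = rho*g*h/1e6 = 952.45*9.81*1599.8/1e6 = 14.94779 MPa
Step 2: P_wf = P_i - mdot/PI = 14.94779 - 36.852/19.826 = 13.089 MPa
P_wf = 13.089 MPa


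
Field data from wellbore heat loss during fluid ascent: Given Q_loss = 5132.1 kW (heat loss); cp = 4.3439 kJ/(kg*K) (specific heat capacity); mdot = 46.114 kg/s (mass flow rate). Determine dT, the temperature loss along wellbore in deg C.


dT = Q_loss / (mdot * cp)
dT = 5132.1 / (46.114 * 4.3439)
dT = 25.62020 K
Convert (temperature difference, 1 K = 1 deg C): 25.62020 K = 25.62020 deg C
dT = 25.620 deg C


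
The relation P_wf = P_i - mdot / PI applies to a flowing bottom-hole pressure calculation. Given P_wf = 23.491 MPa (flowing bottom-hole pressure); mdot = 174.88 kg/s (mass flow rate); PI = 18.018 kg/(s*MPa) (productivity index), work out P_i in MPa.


P_i = P_wf + mdot / PI
P_i = 23.491 + 174.88 / 18.018
P_i = 33.197 MPa


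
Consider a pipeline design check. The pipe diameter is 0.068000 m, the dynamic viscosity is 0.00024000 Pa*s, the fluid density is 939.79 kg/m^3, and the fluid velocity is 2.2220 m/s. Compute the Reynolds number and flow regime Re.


Step 1: Re = rho*vel*D/mu = 939.79*2.222*0.068/0.00024 = 5.9166e+05
Step 2: Re = 5.9166e+05 > 4000, so flow is turbulent.
Re = 5.9166e+05 (turbulent)


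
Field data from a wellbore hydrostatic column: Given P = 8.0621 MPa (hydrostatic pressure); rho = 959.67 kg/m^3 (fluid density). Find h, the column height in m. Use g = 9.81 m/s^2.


h = P * 1e6 / (g * rho)
h = 8.0621 * 1e6 / (9.81 * 959.67)
h = 856.36 m


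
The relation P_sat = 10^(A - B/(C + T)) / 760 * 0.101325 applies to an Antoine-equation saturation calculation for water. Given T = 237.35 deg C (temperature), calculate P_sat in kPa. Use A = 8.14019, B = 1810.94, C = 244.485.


P_sat = 10^(A - B/(C + T)) / 760 * 0.101325
P_sat = 10^(8.14019 - 1810.94/(244.485 + 237.35)) / 760 * 0.101325
P_sat = 3.211216 MPa
Convert: 3.211216 MPa * 1000.0 = 3211.2 kPa
P_sat = 3211.2 kPa


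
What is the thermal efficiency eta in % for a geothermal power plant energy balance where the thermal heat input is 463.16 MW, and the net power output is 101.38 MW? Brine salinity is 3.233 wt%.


eta = W_net / Q_in * 100
eta = 101.38 / 463.16 * 100
eta = 21.889 %


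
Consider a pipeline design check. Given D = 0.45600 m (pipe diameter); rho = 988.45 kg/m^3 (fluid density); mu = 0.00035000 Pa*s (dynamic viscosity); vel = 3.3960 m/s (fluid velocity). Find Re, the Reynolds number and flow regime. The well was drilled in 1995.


Step 1: Re = rho*vel*D/mu = 988.45*3.396*0.456/0.00035 = 4.3734e+06
Step 2: Re = 4.3734e+06 > 4000, so flow is turbulent.
Re = 4.3734e+06 (turbulent)


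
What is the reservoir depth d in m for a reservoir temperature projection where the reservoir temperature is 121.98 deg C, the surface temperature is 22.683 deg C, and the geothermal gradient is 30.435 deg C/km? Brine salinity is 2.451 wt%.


d = (T_res - T_surf) / grad * 1000
d = (121.98 - 22.683) / 30.435 * 1000
d = 3262.6 m


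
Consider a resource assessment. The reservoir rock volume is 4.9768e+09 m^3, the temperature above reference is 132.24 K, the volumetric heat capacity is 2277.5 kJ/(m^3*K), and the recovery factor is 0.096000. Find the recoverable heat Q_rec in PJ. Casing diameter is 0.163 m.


Step 1: Q_s = Vr*rhoc*dT/1e12 = 4.9768e+09*2277.5*132.24/1e12 = 1498.896 PJ
Step 2: Q_rec = Q_s * RF = 1498.896 * 0.096 = 143.89 PJ
Q_rec = 143.89 PJ


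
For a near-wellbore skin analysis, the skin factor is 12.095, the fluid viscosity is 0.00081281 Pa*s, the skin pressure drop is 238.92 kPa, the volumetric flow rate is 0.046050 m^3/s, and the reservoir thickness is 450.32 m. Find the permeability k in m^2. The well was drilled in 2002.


k = S*q*mu / (2*pi*dP_s*1000*hr)
k = 12.095*0.046050*0.00081281 / (2*pi*238.92*1000*450.32)
k = 6.6969e-13 m^2


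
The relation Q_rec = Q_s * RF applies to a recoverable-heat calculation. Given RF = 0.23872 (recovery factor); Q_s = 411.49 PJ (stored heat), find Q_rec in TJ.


Q_rec = Q_s * RF
Q_rec = 411.49 * 0.23872
Q_rec = 98.23089 PJ
Convert: 98.23089 PJ * 1000.0 = 98231 TJ
Q_rec = 98231 TJ


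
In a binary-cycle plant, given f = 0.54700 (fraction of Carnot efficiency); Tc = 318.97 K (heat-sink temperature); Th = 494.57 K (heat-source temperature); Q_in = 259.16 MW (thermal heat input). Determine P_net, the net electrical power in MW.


Step 1: eta = (1 - Tc/Th)*f = (1 - 318.97/494.57)*0.547 = 0.1942156
Step 2: P_net = eta * Q_in = 0.1942156 * 259.16 = 50.333 MW
P_net = 50.333 MW


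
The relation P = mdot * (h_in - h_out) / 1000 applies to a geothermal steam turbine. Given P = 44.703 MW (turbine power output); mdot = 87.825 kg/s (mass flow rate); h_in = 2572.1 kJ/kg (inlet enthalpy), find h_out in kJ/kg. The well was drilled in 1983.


h_out = h_in - P * 1000 / mdot
h_out = 2572.1 - 44.703 * 1000 / 87.825
h_out = 2063.1 kJ/kg
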